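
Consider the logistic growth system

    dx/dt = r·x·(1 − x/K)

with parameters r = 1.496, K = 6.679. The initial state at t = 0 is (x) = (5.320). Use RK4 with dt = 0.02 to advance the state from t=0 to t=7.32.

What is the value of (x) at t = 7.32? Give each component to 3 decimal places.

(x) = (6.679)

t=0.000: state=(5.320)
step 1 (dt=0.02): k1=(1.619), k2=(1.605), k3=(1.605), k4=(1.591); state += dt/6·(k1+2k2+2k3+k4)
t=0.020: state=(5.352)
t=0.040: state=(5.384)
t=0.060: state=(5.415)
continuing one RK4 step at a time; state shown every 25 steps (Δt=0.5):
t=0.500: state=(5.959)
t=1.000: state=(6.317)
t=1.500: state=(6.503)
t=2.000: state=(6.594)
t=2.500: state=(6.639)
t=3.000: state=(6.660)
t=3.500: state=(6.670)
t=4.000: state=(6.675)
t=4.500: state=(6.677)
t=5.000: state=(6.678)
t=5.500: state=(6.679)
t=6.000: state=(6.679)
t=6.500: state=(6.679)
t=7.000: state=(6.679)
t=7.320: state=(6.679)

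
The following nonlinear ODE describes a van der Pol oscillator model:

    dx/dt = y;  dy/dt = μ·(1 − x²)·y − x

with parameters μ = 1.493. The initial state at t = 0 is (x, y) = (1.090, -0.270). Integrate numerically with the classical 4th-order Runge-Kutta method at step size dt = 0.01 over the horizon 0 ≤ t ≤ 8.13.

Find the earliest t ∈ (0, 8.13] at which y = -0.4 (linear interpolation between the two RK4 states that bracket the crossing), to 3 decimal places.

t = 0.130

t=0.000: state=(1.090, -0.270)
step 1 (dt=0.01): k1=(-0.270, -1.014), k2=(-0.275, -1.013), k3=(-0.275, -1.013), k4=(-0.280, -1.011); state += dt/6·(k1+2k2+2k3+k4)
t=0.010: state=(1.087, -0.280)
t=0.020: state=(1.084, -0.290)
t=0.030: state=(1.081, -0.300)
t=0.130: state=(1.046, -0.400)
next step: t=0.140: state=(1.042, -0.410) — y has crossed -0.4
linear interpolation between t=0.130 (-0.39986) and t=0.140 (-0.40976) → t≈0.130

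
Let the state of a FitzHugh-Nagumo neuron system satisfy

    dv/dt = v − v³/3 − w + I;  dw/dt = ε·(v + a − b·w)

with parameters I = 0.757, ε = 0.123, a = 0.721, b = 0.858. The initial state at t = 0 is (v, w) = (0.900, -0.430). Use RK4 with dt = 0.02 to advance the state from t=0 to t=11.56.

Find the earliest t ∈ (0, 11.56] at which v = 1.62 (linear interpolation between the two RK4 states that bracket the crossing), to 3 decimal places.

t = 0.436

t=0.000: state=(0.900, -0.430)
step 1 (dt=0.02): k1=(1.844, 0.245), k2=(1.845, 0.247), k3=(1.845, 0.247), k4=(1.845, 0.249); state += dt/6·(k1+2k2+2k3+k4)
t=0.020: state=(0.937, -0.425)
t=0.040: state=(0.974, -0.420)
t=0.060: state=(1.011, -0.415)
t=0.420: state=(1.599, -0.311)
next step: t=0.440: state=(1.625, -0.304) — v has crossed 1.62
linear interpolation between t=0.420 (1.59931) and t=0.440 (1.62491) → t≈0.436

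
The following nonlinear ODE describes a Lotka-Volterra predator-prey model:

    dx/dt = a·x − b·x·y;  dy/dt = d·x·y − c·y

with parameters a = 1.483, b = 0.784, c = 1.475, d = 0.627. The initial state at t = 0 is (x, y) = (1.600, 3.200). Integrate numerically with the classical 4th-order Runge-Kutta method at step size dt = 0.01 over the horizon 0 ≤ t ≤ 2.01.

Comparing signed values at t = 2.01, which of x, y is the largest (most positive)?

largest component: x

t=0.000: state=(1.600, 3.200)
step 1 (dt=0.01): k1=(-1.641, -1.510), k2=(-1.623, -1.523), k3=(-1.623, -1.522), k4=(-1.606, -1.535); state += dt/6·(k1+2k2+2k3+k4)
t=0.010: state=(1.584, 3.185)
t=0.020: state=(1.568, 3.169)
t=0.030: state=(1.552, 3.154)
continuing one RK4 step at a time; state shown every 10 steps (Δt=0.1):
t=0.100: state=(1.453, 3.038)
t=0.200: state=(1.337, 2.861)
t=0.300: state=(1.248, 2.676)
t=0.400: state=(1.182, 2.492)
t=0.500: state=(1.136, 2.312)
t=0.600: state=(1.107, 2.140)
t=0.700: state=(1.092, 1.978)
t=0.800: state=(1.092, 1.828)
t=0.900: state=(1.103, 1.689)
t=1.000: state=(1.126, 1.563)
t=1.100: state=(1.161, 1.449)
t=1.200: state=(1.207, 1.347)
t=1.300: state=(1.264, 1.255)
t=1.400: state=(1.333, 1.175)
t=1.500: state=(1.414, 1.105)
t=1.600: state=(1.508, 1.045)
t=1.700: state=(1.615, 0.994)
t=1.800: state=(1.735, 0.953)
t=1.900: state=(1.870, 0.920)
t=2.000: state=(2.020, 0.897)
t=2.010: state=(2.036, 0.895)
compare at T: x=2.036, y=0.895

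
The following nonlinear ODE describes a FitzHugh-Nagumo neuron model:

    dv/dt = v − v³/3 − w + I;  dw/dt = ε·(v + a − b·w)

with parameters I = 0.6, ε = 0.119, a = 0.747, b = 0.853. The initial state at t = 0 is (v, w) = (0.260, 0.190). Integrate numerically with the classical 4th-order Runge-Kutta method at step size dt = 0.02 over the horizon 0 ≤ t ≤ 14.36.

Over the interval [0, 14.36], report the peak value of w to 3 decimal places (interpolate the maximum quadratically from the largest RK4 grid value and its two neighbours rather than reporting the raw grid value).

max w = 1.516

t=0.000: state=(0.260, 0.190)
step 1 (dt=0.02): k1=(0.664, 0.101), k2=(0.669, 0.101), k3=(0.669, 0.101), k4=(0.675, 0.102); state += dt/6·(k1+2k2+2k3+k4)
t=0.020: state=(0.273, 0.192)
t=0.040: state=(0.287, 0.194)
t=0.060: state=(0.301, 0.196)
continuing one RK4 step at a time; state shown every 25 steps (Δt=0.5):
t=0.500: state=(0.657, 0.250)
t=1.000: state=(1.131, 0.333)
t=1.500: state=(1.503, 0.437)
t=2.000: state=(1.670, 0.552)
t=2.500: state=(1.703, 0.666)
t=3.000: state=(1.679, 0.775)
t=3.500: state=(1.635, 0.876)
t=4.000: state=(1.583, 0.969)
t=4.500: state=(1.527, 1.055)
t=5.000: state=(1.468, 1.133)
t=5.500: state=(1.407, 1.204)
t=6.000: state=(1.343, 1.267)
t=6.500: state=(1.275, 1.324)
t=7.000: state=(1.203, 1.374)
t=7.500: state=(1.124, 1.416)
t=8.000: state=(1.036, 1.452)
t=8.500: state=(0.935, 1.481)
t=9.000: state=(0.815, 1.502)
t=9.500: state=(0.663, 1.514)
t=10.000: state=(0.456, 1.515)
t=10.500: state=(0.153, 1.502)
t=11.000: state=(-0.324, 1.467)
t=11.500: state=(-1.009, 1.399)
t=12.000: state=(-1.629, 1.295)
t=12.500: state=(-1.886, 1.171)
t=13.000: state=(-1.926, 1.045)
t=13.500: state=(-1.903, 0.926)
t=14.000: state=(-1.864, 0.814)
t=14.360: state=(-1.834, 0.738)
largest grid value and its neighbours: w(9.780)=1.51608, w(9.800)=1.51610, w(9.820)=1.51609
parabola through these three points peaks at t≈9.803 with w≈1.51610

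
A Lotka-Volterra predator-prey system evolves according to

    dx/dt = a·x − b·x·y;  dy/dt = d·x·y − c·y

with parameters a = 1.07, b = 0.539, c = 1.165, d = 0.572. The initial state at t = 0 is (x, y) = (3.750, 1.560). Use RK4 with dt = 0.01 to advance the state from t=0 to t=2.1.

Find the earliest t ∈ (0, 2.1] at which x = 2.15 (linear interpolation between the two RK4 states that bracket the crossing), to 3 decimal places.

t=0.000: state=(3.750, 1.560)
step 1 (dt=0.01): k1=(0.859, 1.529), k2=(0.845, 1.540), k3=(0.845, 1.540), k4=(0.830, 1.552); state += dt/6·(k1+2k2+2k3+k4)
t=0.010: state=(3.758, 1.575)
t=0.020: state=(3.767, 1.591)
t=0.030: state=(3.774, 1.607)
continuing one RK4 step at a time; state shown every 10 steps (Δt=0.1):
t=0.100: state=(3.820, 1.724)
t=0.200: state=(3.855, 1.912)
t=0.300: state=(3.849, 2.121)
t=0.400: state=(3.798, 2.350)
t=0.500: state=(3.700, 2.593)
t=0.600: state=(3.557, 2.840)
t=0.700: state=(3.374, 3.083)
t=0.800: state=(3.161, 3.308)
t=0.900: state=(2.927, 3.504)
t=1.000: state=(2.685, 3.662)
t=1.100: state=(2.445, 3.774)
t=1.200: state=(2.216, 3.838)
t=1.230: state=(2.150, 3.848)
next step: t=1.240: state=(2.129, 3.850) — x has crossed 2.15
linear interpolation between t=1.230 (2.15046) and t=1.240 (2.12897) → t≈1.230

t = 1.230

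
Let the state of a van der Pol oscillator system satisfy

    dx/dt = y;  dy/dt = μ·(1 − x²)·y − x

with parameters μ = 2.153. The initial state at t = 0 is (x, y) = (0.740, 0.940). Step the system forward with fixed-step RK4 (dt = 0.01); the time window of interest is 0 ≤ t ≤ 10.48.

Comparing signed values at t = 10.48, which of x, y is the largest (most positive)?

largest component: x

t=0.000: state=(0.740, 0.940)
step 1 (dt=0.01): k1=(0.940, 0.176), k2=(0.941, 0.158), k3=(0.941, 0.157), k4=(0.942, 0.139); state += dt/6·(k1+2k2+2k3+k4)
t=0.010: state=(0.749, 0.942)
t=0.020: state=(0.759, 0.943)
t=0.030: state=(0.768, 0.944)
continuing one RK4 step at a time; state shown every 50 steps (Δt=0.5):
t=0.500: state=(1.148, 0.542)
t=1.000: state=(1.236, -0.148)
t=1.500: state=(1.045, -0.603)
t=2.000: state=(0.592, -1.331)
t=2.500: state=(-0.562, -3.597)
t=3.000: state=(-1.942, -0.740)
t=3.500: state=(-1.946, 0.272)
t=4.000: state=(-1.786, 0.353)
t=4.500: state=(-1.593, 0.426)
t=5.000: state=(-1.351, 0.555)
t=5.500: state=(-1.010, 0.856)
t=6.000: state=(-0.386, 1.871)
t=6.500: state=(1.169, 3.886)
t=7.000: state=(2.020, 0.064)
t=7.500: state=(1.920, -0.305)
t=8.000: state=(1.751, -0.366)
t=8.500: state=(1.551, -0.445)
t=9.000: state=(1.296, -0.594)
t=9.500: state=(0.923, -0.962)
t=10.000: state=(0.186, -2.293)
t=10.480: state=(-1.449, -3.352)
compare at T: x=-1.449, y=-3.352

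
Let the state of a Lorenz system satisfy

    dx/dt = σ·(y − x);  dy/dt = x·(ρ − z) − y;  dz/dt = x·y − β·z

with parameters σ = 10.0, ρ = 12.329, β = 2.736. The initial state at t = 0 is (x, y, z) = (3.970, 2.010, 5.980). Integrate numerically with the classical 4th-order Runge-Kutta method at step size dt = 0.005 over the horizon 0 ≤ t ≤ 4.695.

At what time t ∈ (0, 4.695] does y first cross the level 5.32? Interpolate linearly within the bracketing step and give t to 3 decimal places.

t = 0.161

t=0.000: state=(3.970, 2.010, 5.980)
step 1 (dt=0.005): k1=(-19.600, 23.196, -8.382), k2=(-18.530, 22.909, -8.195), k3=(-18.564, 22.925, -8.194), k4=(-17.526, 22.650, -8.012); state += dt/6·(k1+2k2+2k3+k4)
t=0.005: state=(3.877, 2.125, 5.939)
t=0.010: state=(3.795, 2.237, 5.900)
t=0.015: state=(3.721, 2.346, 5.862)
t=0.160: state=(4.050, 5.294, 5.639)
next step: t=0.165: state=(4.114, 5.404, 5.670) — y has crossed 5.32
linear interpolation between t=0.160 (5.29417) and t=0.165 (5.40365) → t≈0.161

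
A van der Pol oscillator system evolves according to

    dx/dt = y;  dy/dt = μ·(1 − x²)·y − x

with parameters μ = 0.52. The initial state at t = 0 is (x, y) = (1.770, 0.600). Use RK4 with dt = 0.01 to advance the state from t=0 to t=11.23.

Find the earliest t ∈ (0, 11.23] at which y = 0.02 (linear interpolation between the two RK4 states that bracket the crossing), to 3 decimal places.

t=0.000: state=(1.770, 0.600)
step 1 (dt=0.01): k1=(0.600, -2.435), k2=(0.588, -2.428), k3=(0.588, -2.428), k4=(0.576, -2.421); state += dt/6·(k1+2k2+2k3+k4)
t=0.010: state=(1.776, 0.576)
t=0.020: state=(1.782, 0.552)
t=0.030: state=(1.787, 0.528)
t=0.260: state=(1.849, 0.033)
next step: t=0.270: state=(1.849, 0.014) — y has crossed 0.02
linear interpolation between t=0.260 (0.03271) and t=0.270 (0.01393) → t≈0.267

t = 0.267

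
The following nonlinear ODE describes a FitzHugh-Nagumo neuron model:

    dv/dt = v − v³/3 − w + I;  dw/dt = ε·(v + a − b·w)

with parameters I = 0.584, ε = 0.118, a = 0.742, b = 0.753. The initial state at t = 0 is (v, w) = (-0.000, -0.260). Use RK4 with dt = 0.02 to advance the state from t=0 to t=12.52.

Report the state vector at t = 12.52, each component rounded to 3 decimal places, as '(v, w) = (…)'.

(v, w) = (-1.561, 1.374)

t=0.000: state=(-0.000, -0.260)
step 1 (dt=0.02): k1=(0.844, 0.111), k2=(0.851, 0.112), k3=(0.851, 0.112), k4=(0.859, 0.112); state += dt/6·(k1+2k2+2k3+k4)
t=0.020: state=(0.017, -0.258)
t=0.040: state=(0.034, -0.256)
t=0.060: state=(0.052, -0.253)
continuing one RK4 step at a time; state shown every 25 steps (Δt=0.5):
t=0.500: state=(0.523, -0.192)
t=1.000: state=(1.194, -0.091)
t=1.500: state=(1.689, 0.041)
t=2.000: state=(1.857, 0.185)
t=2.500: state=(1.867, 0.328)
t=3.000: state=(1.830, 0.463)
t=3.500: state=(1.780, 0.590)
t=4.000: state=(1.725, 0.709)
t=4.500: state=(1.669, 0.819)
t=5.000: state=(1.611, 0.920)
t=5.500: state=(1.550, 1.014)
t=6.000: state=(1.488, 1.101)
t=6.500: state=(1.423, 1.180)
t=7.000: state=(1.354, 1.252)
t=7.500: state=(1.281, 1.316)
t=8.000: state=(1.202, 1.373)
t=8.500: state=(1.114, 1.423)
t=9.000: state=(1.014, 1.466)
t=9.500: state=(0.896, 1.500)
t=10.000: state=(0.750, 1.525)
t=10.500: state=(0.556, 1.540)
t=11.000: state=(0.275, 1.540)
t=11.500: state=(-0.163, 1.520)
t=12.000: state=(-0.832, 1.469)
t=12.500: state=(-1.539, 1.379)
t=12.520: state=(-1.561, 1.374)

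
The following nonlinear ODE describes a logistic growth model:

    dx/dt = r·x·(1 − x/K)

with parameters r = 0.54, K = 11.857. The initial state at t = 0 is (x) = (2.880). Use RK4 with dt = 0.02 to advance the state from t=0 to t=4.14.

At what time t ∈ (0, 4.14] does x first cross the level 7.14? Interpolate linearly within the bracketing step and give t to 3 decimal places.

t = 2.873

t=0.000: state=(2.880)
step 1 (dt=0.02): k1=(1.177), k2=(1.181), k3=(1.181), k4=(1.184); state += dt/6·(k1+2k2+2k3+k4)
t=0.020: state=(2.904)
t=0.040: state=(2.927)
t=0.060: state=(2.951)
continuing one RK4 step at a time; state shown every 10 steps (Δt=0.2):
t=0.200: state=(3.122)
t=0.400: state=(3.377)
t=0.600: state=(3.643)
t=0.800: state=(3.921)
t=1.000: state=(4.210)
t=1.200: state=(4.508)
t=1.400: state=(4.813)
t=1.600: state=(5.125)
t=1.800: state=(5.441)
t=2.000: state=(5.760)
t=2.200: state=(6.080)
t=2.400: state=(6.399)
t=2.600: state=(6.716)
t=2.800: state=(7.028)
t=2.860: state=(7.120)
next step: t=2.880: state=(7.151) — x has crossed 7.14
linear interpolation between t=2.860 (7.12006) and t=2.880 (7.15075) → t≈2.873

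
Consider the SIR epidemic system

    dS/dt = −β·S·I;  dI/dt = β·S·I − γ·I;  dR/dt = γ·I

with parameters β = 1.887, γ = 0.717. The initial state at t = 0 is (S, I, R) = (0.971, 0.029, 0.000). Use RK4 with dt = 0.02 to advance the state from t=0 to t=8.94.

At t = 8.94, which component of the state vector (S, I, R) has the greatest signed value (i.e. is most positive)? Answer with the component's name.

t=0.000: state=(0.971, 0.029, 0.000)
step 1 (dt=0.02): k1=(-0.053, 0.032, 0.021), k2=(-0.054, 0.033, 0.021), k3=(-0.054, 0.033, 0.021), k4=(-0.054, 0.033, 0.021); state += dt/6·(k1+2k2+2k3+k4)
t=0.020: state=(0.970, 0.030, 0.000)
t=0.040: state=(0.969, 0.030, 0.001)
t=0.060: state=(0.968, 0.031, 0.001)
continuing one RK4 step at a time; state shown every 25 steps (Δt=0.5):
t=0.500: state=(0.936, 0.050, 0.014)
t=1.000: state=(0.881, 0.082, 0.037)
t=1.500: state=(0.798, 0.127, 0.074)
t=2.000: state=(0.691, 0.180, 0.129)
t=2.500: state=(0.569, 0.228, 0.203)
t=3.000: state=(0.452, 0.257, 0.290)
t=3.500: state=(0.353, 0.263, 0.384)
t=4.000: state=(0.277, 0.247, 0.476)
t=4.500: state=(0.223, 0.218, 0.560)
t=5.000: state=(0.184, 0.184, 0.632)
t=5.500: state=(0.157, 0.151, 0.692)
t=6.000: state=(0.138, 0.121, 0.740)
t=6.500: state=(0.125, 0.096, 0.779)
t=7.000: state=(0.115, 0.075, 0.810)
t=7.500: state=(0.108, 0.058, 0.833)
t=8.000: state=(0.103, 0.045, 0.852)
t=8.500: state=(0.099, 0.035, 0.866)
t=8.940: state=(0.097, 0.027, 0.876)
compare at T: S=0.097, I=0.027, R=0.876

largest component: R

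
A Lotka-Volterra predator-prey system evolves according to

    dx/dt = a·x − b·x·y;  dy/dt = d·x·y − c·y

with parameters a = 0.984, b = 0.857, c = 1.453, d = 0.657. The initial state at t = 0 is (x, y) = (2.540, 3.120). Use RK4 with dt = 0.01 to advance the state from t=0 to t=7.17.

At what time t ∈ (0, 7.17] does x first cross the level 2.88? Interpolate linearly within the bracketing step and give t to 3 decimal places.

t=0.000: state=(2.540, 3.120)
step 1 (dt=0.01): k1=(-4.292, 0.673), k2=(-4.263, 0.630), k3=(-4.263, 0.630), k4=(-4.234, 0.587); state += dt/6·(k1+2k2+2k3+k4)
t=0.010: state=(2.497, 3.126)
t=0.020: state=(2.455, 3.132)
t=0.030: state=(2.414, 3.136)
continuing one RK4 step at a time; state shown every 25 steps (Δt=0.25):
t=0.250: state=(1.664, 3.048)
t=0.500: state=(1.151, 2.660)
t=0.750: state=(0.876, 2.179)
t=1.000: state=(0.738, 1.728)
t=1.250: state=(0.680, 1.349)
t=1.500: state=(0.674, 1.048)
t=1.750: state=(0.706, 0.816)
t=2.000: state=(0.774, 0.640)
t=2.250: state=(0.875, 0.510)
t=2.500: state=(1.015, 0.414)
t=2.750: state=(1.197, 0.345)
t=3.000: state=(1.430, 0.297)
t=3.250: state=(1.721, 0.268)
t=3.500: state=(2.082, 0.254)
t=3.750: state=(2.522, 0.258)
t=3.920: state=(2.869, 0.272)
next step: t=3.930: state=(2.891, 0.273) — x has crossed 2.88
linear interpolation between t=3.920 (2.86898) and t=3.930 (2.89060) → t≈3.925

t = 3.925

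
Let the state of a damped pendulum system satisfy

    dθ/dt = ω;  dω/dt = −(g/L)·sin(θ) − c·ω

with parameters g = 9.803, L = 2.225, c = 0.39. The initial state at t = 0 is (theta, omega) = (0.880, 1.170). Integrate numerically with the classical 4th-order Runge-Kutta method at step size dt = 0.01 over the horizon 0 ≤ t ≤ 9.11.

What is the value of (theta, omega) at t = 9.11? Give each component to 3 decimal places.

(theta, omega) = (0.115, 0.280)

t=0.000: state=(0.880, 1.170)
step 1 (dt=0.01): k1=(1.170, -3.852), k2=(1.151, -3.861), k3=(1.151, -3.861), k4=(1.131, -3.869); state += dt/6·(k1+2k2+2k3+k4)
t=0.010: state=(0.892, 1.131)
t=0.020: state=(0.903, 1.093)
t=0.030: state=(0.913, 1.054)
continuing one RK4 step at a time; state shown every 50 steps (Δt=0.5):
t=0.500: state=(0.979, -0.732)
t=1.000: state=(0.283, -1.812)
t=1.500: state=(-0.531, -1.171)
t=2.000: state=(-0.744, 0.330)
t=2.500: state=(-0.290, 1.310)
t=3.000: state=(0.338, 0.982)
t=3.500: state=(0.556, -0.147)
t=4.000: state=(0.248, -0.953)
t=4.500: state=(-0.227, -0.774)
t=5.000: state=(-0.413, 0.064)
t=5.500: state=(-0.198, 0.698)
t=6.000: state=(0.157, 0.595)
t=6.500: state=(0.308, -0.027)
t=7.000: state=(0.154, -0.515)
t=7.500: state=(-0.112, -0.451)
t=8.000: state=(-0.229, 0.010)
t=8.500: state=(-0.118, 0.381)
t=9.000: state=(0.081, 0.341)
t=9.110: state=(0.115, 0.280)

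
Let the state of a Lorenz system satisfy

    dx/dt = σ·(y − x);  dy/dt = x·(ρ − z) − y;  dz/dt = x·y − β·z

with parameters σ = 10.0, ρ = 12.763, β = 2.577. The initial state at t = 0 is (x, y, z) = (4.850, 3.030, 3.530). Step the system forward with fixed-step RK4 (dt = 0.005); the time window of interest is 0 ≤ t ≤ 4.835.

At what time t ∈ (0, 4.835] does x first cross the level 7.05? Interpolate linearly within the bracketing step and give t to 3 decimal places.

t = 0.193

t=0.000: state=(4.850, 3.030, 3.530)
step 1 (dt=0.005): k1=(-18.200, 41.750, 5.599), k2=(-16.701, 41.158, 5.926), k3=(-16.754, 41.190, 5.929), k4=(-15.303, 40.629, 6.250); state += dt/6·(k1+2k2+2k3+k4)
t=0.005: state=(4.766, 3.236, 3.560)
t=0.010: state=(4.697, 3.437, 3.592)
t=0.015: state=(4.640, 3.632, 3.628)
t=0.190: state=(6.978, 9.433, 7.747)
next step: t=0.195: state=(7.101, 9.558, 7.980) — x has crossed 7.05
linear interpolation between t=0.190 (6.97831) and t=0.195 (7.10112) → t≈0.193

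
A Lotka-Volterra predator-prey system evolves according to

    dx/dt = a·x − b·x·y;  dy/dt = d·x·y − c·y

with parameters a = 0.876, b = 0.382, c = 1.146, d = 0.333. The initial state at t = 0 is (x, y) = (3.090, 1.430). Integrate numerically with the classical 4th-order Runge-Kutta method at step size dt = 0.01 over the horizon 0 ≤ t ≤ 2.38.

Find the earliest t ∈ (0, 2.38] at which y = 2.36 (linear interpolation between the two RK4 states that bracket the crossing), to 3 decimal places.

t=0.000: state=(3.090, 1.430)
step 1 (dt=0.01): k1=(1.019, -0.167), k2=(1.022, -0.165), k3=(1.022, -0.165), k4=(1.024, -0.162); state += dt/6·(k1+2k2+2k3+k4)
t=0.010: state=(3.100, 1.428)
t=0.020: state=(3.110, 1.427)
t=0.030: state=(3.121, 1.425)
continuing one RK4 step at a time; state shown every 10 steps (Δt=0.1):
t=0.100: state=(3.195, 1.416)
t=0.200: state=(3.304, 1.407)
t=0.300: state=(3.418, 1.403)
t=0.400: state=(3.536, 1.405)
t=0.500: state=(3.658, 1.412)
t=0.600: state=(3.782, 1.425)
t=0.700: state=(3.908, 1.444)
t=0.800: state=(4.035, 1.470)
t=0.900: state=(4.162, 1.503)
t=1.000: state=(4.286, 1.542)
t=1.100: state=(4.407, 1.590)
t=1.200: state=(4.523, 1.645)
t=1.300: state=(4.630, 1.708)
t=1.400: state=(4.729, 1.780)
t=1.500: state=(4.815, 1.861)
t=1.600: state=(4.887, 1.950)
t=1.700: state=(4.942, 2.048)
t=1.800: state=(4.979, 2.155)
t=1.900: state=(4.994, 2.269)
t=1.970: state=(4.992, 2.352)
next step: t=1.980: state=(4.991, 2.365) — y has crossed 2.36
linear interpolation between t=1.970 (2.35235) and t=1.980 (2.36452) → t≈1.976

t = 1.976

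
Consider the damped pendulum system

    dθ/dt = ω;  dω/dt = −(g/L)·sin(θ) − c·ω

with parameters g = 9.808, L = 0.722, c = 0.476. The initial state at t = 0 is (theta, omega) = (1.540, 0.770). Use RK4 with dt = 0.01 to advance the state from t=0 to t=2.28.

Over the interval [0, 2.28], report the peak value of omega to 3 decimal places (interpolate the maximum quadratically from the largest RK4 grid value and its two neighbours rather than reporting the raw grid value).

t=0.000: state=(1.540, 0.770)
step 1 (dt=0.01): k1=(0.770, -13.945), k2=(0.700, -13.913), k3=(0.700, -13.913), k4=(0.631, -13.881); state += dt/6·(k1+2k2+2k3+k4)
t=0.010: state=(1.547, 0.631)
t=0.020: state=(1.553, 0.492)
t=0.030: state=(1.557, 0.355)
continuing one RK4 step at a time; state shown every 10 steps (Δt=0.1):
t=0.100: state=(1.548, -0.592)
t=0.200: state=(1.424, -1.887)
t=0.300: state=(1.174, -3.077)
t=0.400: state=(0.816, -4.045)
t=0.500: state=(0.379, -4.601)
t=0.600: state=(-0.085, -4.577)
t=0.700: state=(-0.516, -3.966)
t=0.800: state=(-0.864, -2.931)
t=0.900: state=(-1.096, -1.687)
t=1.000: state=(-1.200, -0.393)
t=1.100: state=(-1.176, 0.860)
t=1.200: state=(-1.031, 2.009)
t=1.300: state=(-0.780, 2.962)
t=1.400: state=(-0.449, 3.591)
t=1.500: state=(-0.077, 3.767)
t=1.600: state=(0.287, 3.449)
t=1.700: state=(0.598, 2.713)
t=1.800: state=(0.821, 1.715)
t=1.900: state=(0.938, 0.606)
t=2.000: state=(0.943, -0.501)
t=2.100: state=(0.841, -1.516)
t=2.200: state=(0.645, -2.348)
t=2.280: state=(0.438, -2.811)
largest grid value and its neighbours: omega(1.480)=3.77212, omega(1.490)=3.77231, omega(1.500)=3.76743
parabola through these three points peaks at t≈1.485 with omega≈3.77286

max omega = 3.773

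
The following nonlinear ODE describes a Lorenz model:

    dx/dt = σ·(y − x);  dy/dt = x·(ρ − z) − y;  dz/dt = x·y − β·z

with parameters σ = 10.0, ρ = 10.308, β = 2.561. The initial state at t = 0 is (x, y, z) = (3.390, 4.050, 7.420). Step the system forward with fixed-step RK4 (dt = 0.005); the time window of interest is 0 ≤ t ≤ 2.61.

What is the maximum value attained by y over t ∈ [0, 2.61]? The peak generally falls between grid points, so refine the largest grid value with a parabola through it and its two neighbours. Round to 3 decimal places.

t=0.000: state=(3.390, 4.050, 7.420)
step 1 (dt=0.005): k1=(6.600, 5.740, -5.273), k2=(6.579, 5.819, -5.124), k3=(6.581, 5.817, -5.124), k4=(6.562, 5.894, -4.975); state += dt/6·(k1+2k2+2k3+k4)
t=0.005: state=(3.423, 4.079, 7.394)
t=0.010: state=(3.456, 4.109, 7.370)
t=0.015: state=(3.488, 4.140, 7.348)
continuing one RK4 step at a time; state shown every 20 steps (Δt=0.1):
t=0.100: state=(4.053, 4.748, 7.194)
t=0.200: state=(4.786, 5.540, 7.591)
t=0.300: state=(5.497, 6.119, 8.558)
t=0.400: state=(5.936, 6.153, 9.771)
t=0.500: state=(5.889, 5.587, 10.662)
t=0.600: state=(5.402, 4.783, 10.837)
t=0.700: state=(4.766, 4.164, 10.374)
t=0.800: state=(4.269, 3.898, 9.613)
t=0.900: state=(4.040, 3.953, 8.862)
t=1.000: state=(4.084, 4.248, 8.318)
t=1.100: state=(4.347, 4.697, 8.100)
t=1.200: state=(4.749, 5.183, 8.259)
t=1.300: state=(5.168, 5.547, 8.759)
t=1.400: state=(5.457, 5.634, 9.426)
t=1.500: state=(5.497, 5.400, 9.982)
t=1.600: state=(5.285, 4.980, 10.201)
t=1.700: state=(4.940, 4.583, 10.044)
t=1.800: state=(4.619, 4.352, 9.645)
t=1.900: state=(4.430, 4.323, 9.184)
t=2.000: state=(4.408, 4.467, 8.813)
t=2.100: state=(4.536, 4.724, 8.632)
t=2.200: state=(4.762, 5.013, 8.682)
t=2.300: state=(5.009, 5.238, 8.939)
t=2.400: state=(5.191, 5.315, 9.307)
t=2.500: state=(5.243, 5.219, 9.640)
t=2.600: state=(5.151, 5.002, 9.810)
t=2.610: state=(5.136, 4.978, 9.815)
largest grid value and its neighbours: y(0.350)=6.21794, y(0.355)=6.21894, y(0.360)=6.21825
parabola through these three points peaks at t≈0.355 with y≈6.21894

max y = 6.219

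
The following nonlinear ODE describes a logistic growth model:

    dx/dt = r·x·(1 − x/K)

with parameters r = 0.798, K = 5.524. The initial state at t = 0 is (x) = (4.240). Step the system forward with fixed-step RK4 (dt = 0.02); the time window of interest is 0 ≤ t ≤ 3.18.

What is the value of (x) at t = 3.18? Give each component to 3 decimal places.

t=0.000: state=(4.240)
step 1 (dt=0.02): k1=(0.786), k2=(0.783), k3=(0.783), k4=(0.780); state += dt/6·(k1+2k2+2k3+k4)
t=0.020: state=(4.256)
t=0.040: state=(4.271)
t=0.060: state=(4.287)
continuing one RK4 step at a time; state shown every 10 steps (Δt=0.2):
t=0.200: state=(4.391)
t=0.400: state=(4.528)
t=0.600: state=(4.651)
t=0.800: state=(4.762)
t=1.000: state=(4.861)
t=1.200: state=(4.949)
t=1.400: state=(5.026)
t=1.600: state=(5.094)
t=1.800: state=(5.153)
t=2.000: state=(5.205)
t=2.200: state=(5.249)
t=2.400: state=(5.288)
t=2.600: state=(5.322)
t=2.800: state=(5.351)
t=3.000: state=(5.375)
t=3.180: state=(5.395)

(x) = (5.395)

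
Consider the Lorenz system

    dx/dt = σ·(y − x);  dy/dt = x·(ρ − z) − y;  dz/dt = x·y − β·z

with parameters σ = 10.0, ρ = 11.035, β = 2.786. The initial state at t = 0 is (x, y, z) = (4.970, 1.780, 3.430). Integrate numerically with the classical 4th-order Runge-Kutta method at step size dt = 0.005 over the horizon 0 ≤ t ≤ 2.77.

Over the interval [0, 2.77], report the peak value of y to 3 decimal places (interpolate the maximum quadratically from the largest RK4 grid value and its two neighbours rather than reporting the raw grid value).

t=0.000: state=(4.970, 1.780, 3.430)
step 1 (dt=0.005): k1=(-31.900, 36.017, -0.709), k2=(-30.202, 35.329, -0.406), k3=(-30.262, 35.359, -0.409), k4=(-28.619, 34.699, -0.121); state += dt/6·(k1+2k2+2k3+k4)
t=0.005: state=(4.819, 1.957, 3.428)
t=0.010: state=(4.683, 2.127, 3.429)
t=0.015: state=(4.563, 2.292, 3.432)
continuing one RK4 step at a time; state shown every 20 steps (Δt=0.1):
t=0.100: state=(4.045, 4.603, 3.801)
t=0.200: state=(5.297, 7.035, 5.263)
t=0.300: state=(7.144, 8.872, 8.443)
t=0.400: state=(8.210, 8.372, 12.447)
t=0.500: state=(7.341, 5.607, 14.278)
t=0.600: state=(5.328, 3.327, 13.201)
t=0.700: state=(3.702, 2.517, 11.078)
t=0.800: state=(2.945, 2.574, 9.091)
t=0.900: state=(2.878, 3.080, 7.581)
t=1.000: state=(3.305, 3.945, 6.678)
t=1.100: state=(4.139, 5.154, 6.535)
t=1.200: state=(5.286, 6.519, 7.378)
t=1.300: state=(6.451, 7.441, 9.244)
t=1.400: state=(7.043, 7.150, 11.414)
t=1.500: state=(6.629, 5.759, 12.545)
t=1.600: state=(5.544, 4.382, 12.158)
t=1.700: state=(4.521, 3.702, 10.930)
t=1.800: state=(3.961, 3.660, 9.601)
t=1.900: state=(3.896, 4.050, 8.568)
t=2.000: state=(4.234, 4.737, 8.035)
t=2.100: state=(4.860, 5.582, 8.137)
t=2.200: state=(5.603, 6.321, 8.908)
t=2.300: state=(6.185, 6.577, 10.115)
t=2.400: state=(6.309, 6.153, 11.176)
t=2.500: state=(5.917, 5.339, 11.535)
t=2.600: state=(5.279, 4.641, 11.146)
t=2.700: state=(4.738, 4.324, 10.366)
t=2.770: state=(4.524, 4.331, 9.796)
largest grid value and its neighbours: y(0.330)=9.04042, y(0.335)=9.04318, y(0.340)=9.03826
parabola through these three points peaks at t≈0.334 with y≈9.04325

max y = 9.043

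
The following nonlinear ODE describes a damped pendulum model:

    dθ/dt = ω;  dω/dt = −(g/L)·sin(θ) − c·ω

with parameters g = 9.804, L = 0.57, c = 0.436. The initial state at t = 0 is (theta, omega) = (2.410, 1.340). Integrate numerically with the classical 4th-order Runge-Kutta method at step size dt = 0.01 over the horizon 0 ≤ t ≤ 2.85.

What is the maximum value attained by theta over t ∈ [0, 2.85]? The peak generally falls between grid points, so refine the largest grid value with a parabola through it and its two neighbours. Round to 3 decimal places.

t=0.000: state=(2.410, 1.340)
step 1 (dt=0.01): k1=(1.340, -12.075), k2=(1.280, -11.962), k3=(1.280, -11.967), k4=(1.220, -11.858); state += dt/6·(k1+2k2+2k3+k4)
t=0.010: state=(2.423, 1.220)
t=0.020: state=(2.434, 1.103)
t=0.030: state=(2.445, 0.987)
continuing one RK4 step at a time; state shown every 10 steps (Δt=0.1):
t=0.100: state=(2.487, 0.220)
t=0.200: state=(2.457, -0.823)
t=0.300: state=(2.320, -1.928)
t=0.400: state=(2.065, -3.200)
t=0.500: state=(1.674, -4.656)
t=0.600: state=(1.134, -6.100)
t=0.700: state=(0.471, -7.034)
t=0.800: state=(-0.237, -6.920)
t=0.900: state=(-0.877, -5.733)
t=1.000: state=(-1.365, -3.976)
t=1.100: state=(-1.670, -2.131)
t=1.200: state=(-1.794, -0.384)
t=1.300: state=(-1.749, 1.276)
t=1.400: state=(-1.540, 2.895)
t=1.500: state=(-1.173, 4.411)
t=1.600: state=(-0.670, 5.558)
t=1.700: state=(-0.088, 5.936)
t=1.800: state=(0.484, 5.345)
t=1.900: state=(0.956, 4.001)
t=2.000: state=(1.273, 2.315)
t=2.100: state=(1.417, 0.572)
t=2.200: state=(1.389, -1.116)
t=2.300: state=(1.198, -2.690)
t=2.400: state=(0.859, -4.018)
t=2.500: state=(0.411, -4.844)
t=2.600: state=(-0.084, -4.906)
t=2.700: state=(-0.544, -4.170)
t=2.800: state=(-0.899, -2.871)
t=2.850: state=(-1.024, -2.110)
largest grid value and its neighbours: theta(0.110)=2.48842, theta(0.120)=2.48905, theta(0.130)=2.48862
parabola through these three points peaks at t≈0.121 with theta≈2.48905

max theta = 2.489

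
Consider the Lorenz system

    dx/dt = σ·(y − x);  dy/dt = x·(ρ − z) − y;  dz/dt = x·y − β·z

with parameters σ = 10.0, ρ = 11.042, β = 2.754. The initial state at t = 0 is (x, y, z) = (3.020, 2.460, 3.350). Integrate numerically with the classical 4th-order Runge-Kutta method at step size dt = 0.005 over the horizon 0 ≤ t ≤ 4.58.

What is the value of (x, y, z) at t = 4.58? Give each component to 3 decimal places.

(x, y, z) = (5.212, 4.991, 10.410)

t=0.000: state=(3.020, 2.460, 3.350)
step 1 (dt=0.005): k1=(-5.600, 20.770, -1.797), k2=(-4.941, 20.624, -1.663), k3=(-4.961, 20.636, -1.661), k4=(-4.320, 20.501, -1.526); state += dt/6·(k1+2k2+2k3+k4)
t=0.005: state=(2.995, 2.563, 3.342)
t=0.010: state=(2.977, 2.665, 3.335)
t=0.015: state=(2.964, 2.766, 3.329)
continuing one RK4 step at a time; state shown every 40 steps (Δt=0.2):
t=0.200: state=(4.916, 6.789, 4.723)
t=0.400: state=(8.293, 8.787, 12.072)
t=0.600: state=(5.560, 3.377, 13.629)
t=0.800: state=(2.830, 2.342, 9.333)
t=1.000: state=(3.012, 3.575, 6.614)
t=1.200: state=(4.903, 6.165, 6.838)
t=1.400: state=(7.053, 7.484, 10.912)
t=1.600: state=(5.866, 4.620, 12.546)
t=1.800: state=(3.948, 3.480, 9.962)
t=2.000: state=(3.975, 4.398, 8.015)
t=2.200: state=(5.321, 6.121, 8.463)
t=2.400: state=(6.376, 6.423, 10.925)
t=2.600: state=(5.492, 4.784, 11.453)
t=2.800: state=(4.449, 4.223, 9.838)
t=3.000: state=(4.616, 4.962, 8.787)
t=3.200: state=(5.514, 5.953, 9.417)
t=3.400: state=(5.900, 5.785, 10.788)
t=3.600: state=(5.258, 4.863, 10.755)
t=3.800: state=(4.752, 4.689, 9.750)
t=4.000: state=(4.988, 5.246, 9.305)
t=4.200: state=(5.524, 5.726, 9.888)
t=4.400: state=(5.589, 5.450, 10.568)
t=4.580: state=(5.212, 4.991, 10.410)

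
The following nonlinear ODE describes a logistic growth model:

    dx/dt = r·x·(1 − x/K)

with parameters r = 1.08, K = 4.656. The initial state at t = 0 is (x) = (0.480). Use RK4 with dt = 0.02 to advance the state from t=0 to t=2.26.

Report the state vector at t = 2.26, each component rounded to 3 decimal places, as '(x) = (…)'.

(x) = (2.649)

t=0.000: state=(0.480)
step 1 (dt=0.02): k1=(0.465), k2=(0.469), k3=(0.469), k4=(0.473); state += dt/6·(k1+2k2+2k3+k4)
t=0.020: state=(0.489)
t=0.040: state=(0.499)
t=0.060: state=(0.509)
continuing one RK4 step at a time; state shown every 5 steps (Δt=0.1):
t=0.100: state=(0.529)
t=0.200: state=(0.581)
t=0.300: state=(0.638)
t=0.400: state=(0.700)
t=0.500: state=(0.767)
t=0.600: state=(0.839)
t=0.700: state=(0.916)
t=0.800: state=(0.998)
t=0.900: state=(1.085)
t=1.000: state=(1.177)
t=1.100: state=(1.275)
t=1.200: state=(1.377)
t=1.300: state=(1.484)
t=1.400: state=(1.596)
t=1.500: state=(1.711)
t=1.600: state=(1.829)
t=1.700: state=(1.950)
t=1.800: state=(2.074)
t=1.900: state=(2.199)
t=2.000: state=(2.324)
t=2.100: state=(2.450)
t=2.200: state=(2.575)
t=2.260: state=(2.649)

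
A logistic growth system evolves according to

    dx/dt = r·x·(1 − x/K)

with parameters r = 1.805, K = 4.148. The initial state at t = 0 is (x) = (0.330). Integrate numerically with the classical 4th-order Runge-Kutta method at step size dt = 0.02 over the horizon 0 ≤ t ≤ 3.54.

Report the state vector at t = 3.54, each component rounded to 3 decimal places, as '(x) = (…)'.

(x) = (4.069)

t=0.000: state=(0.330)
step 1 (dt=0.02): k1=(0.548), k2=(0.557), k3=(0.557), k4=(0.565); state += dt/6·(k1+2k2+2k3+k4)
t=0.020: state=(0.341)
t=0.040: state=(0.353)
t=0.060: state=(0.364)
continuing one RK4 step at a time; state shown every 10 steps (Δt=0.2):
t=0.200: state=(0.458)
t=0.400: state=(0.627)
t=0.600: state=(0.844)
t=0.800: state=(1.112)
t=1.000: state=(1.429)
t=1.200: state=(1.783)
t=1.400: state=(2.155)
t=1.600: state=(2.523)
t=1.800: state=(2.863)
t=2.000: state=(3.159)
t=2.200: state=(3.405)
t=2.400: state=(3.601)
t=2.600: state=(3.751)
t=2.800: state=(3.863)
t=3.000: state=(3.945)
t=3.200: state=(4.004)
t=3.400: state=(4.047)
t=3.540: state=(4.069)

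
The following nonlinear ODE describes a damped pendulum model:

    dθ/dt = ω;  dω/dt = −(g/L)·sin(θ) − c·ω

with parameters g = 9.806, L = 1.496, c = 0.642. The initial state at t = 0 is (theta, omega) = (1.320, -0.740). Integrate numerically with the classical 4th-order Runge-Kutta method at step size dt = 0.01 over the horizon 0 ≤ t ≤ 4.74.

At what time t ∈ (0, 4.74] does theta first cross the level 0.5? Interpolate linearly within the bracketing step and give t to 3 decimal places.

t = 0.449

t=0.000: state=(1.320, -0.740)
step 1 (dt=0.01): k1=(-0.740, -5.875), k2=(-0.769, -5.850), k3=(-0.769, -5.850), k4=(-0.798, -5.824); state += dt/6·(k1+2k2+2k3+k4)
t=0.010: state=(1.312, -0.798)
t=0.020: state=(1.304, -0.856)
t=0.030: state=(1.295, -0.914)
continuing one RK4 step at a time; state shown every 20 steps (Δt=0.2):
t=0.200: state=(1.062, -1.797)
t=0.400: state=(0.625, -2.498)
t=0.440: state=(0.523, -2.575)
next step: t=0.450: state=(0.497, -2.590) — theta has crossed 0.5
linear interpolation between t=0.440 (0.52324) and t=0.450 (0.49741) → t≈0.449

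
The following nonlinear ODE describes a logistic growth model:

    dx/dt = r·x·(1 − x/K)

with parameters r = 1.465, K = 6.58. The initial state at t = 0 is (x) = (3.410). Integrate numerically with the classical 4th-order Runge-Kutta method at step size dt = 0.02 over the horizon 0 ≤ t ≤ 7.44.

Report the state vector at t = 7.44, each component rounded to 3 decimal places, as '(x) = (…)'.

t=0.000: state=(3.410)
step 1 (dt=0.02): k1=(2.407), k2=(2.405), k3=(2.405), k4=(2.404); state += dt/6·(k1+2k2+2k3+k4)
t=0.020: state=(3.458)
t=0.040: state=(3.506)
t=0.060: state=(3.554)
continuing one RK4 step at a time; state shown every 25 steps (Δt=0.5):
t=0.500: state=(4.548)
t=1.000: state=(5.416)
t=1.500: state=(5.964)
t=2.000: state=(6.269)
t=2.500: state=(6.427)
t=3.000: state=(6.505)
t=3.500: state=(6.544)
t=4.000: state=(6.563)
t=4.500: state=(6.572)
t=5.000: state=(6.576)
t=5.500: state=(6.578)
t=6.000: state=(6.579)
t=6.500: state=(6.580)
t=7.000: state=(6.580)
t=7.440: state=(6.580)

(x) = (6.580)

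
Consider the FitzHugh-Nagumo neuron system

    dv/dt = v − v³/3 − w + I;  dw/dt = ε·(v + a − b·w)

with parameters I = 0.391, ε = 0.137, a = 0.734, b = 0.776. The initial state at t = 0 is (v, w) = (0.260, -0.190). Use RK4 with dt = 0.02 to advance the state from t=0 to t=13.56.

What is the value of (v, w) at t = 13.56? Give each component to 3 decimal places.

t=0.000: state=(0.260, -0.190)
step 1 (dt=0.02): k1=(0.835, 0.156), k2=(0.841, 0.157), k3=(0.841, 0.157), k4=(0.848, 0.158); state += dt/6·(k1+2k2+2k3+k4)
t=0.020: state=(0.277, -0.187)
t=0.040: state=(0.294, -0.184)
t=0.060: state=(0.311, -0.180)
continuing one RK4 step at a time; state shown every 25 steps (Δt=0.5):
t=0.500: state=(0.751, -0.098)
t=1.000: state=(1.286, 0.024)
t=1.500: state=(1.627, 0.171)
t=2.000: state=(1.734, 0.324)
t=2.500: state=(1.726, 0.472)
t=3.000: state=(1.678, 0.610)
t=3.500: state=(1.615, 0.738)
t=4.000: state=(1.544, 0.854)
t=4.500: state=(1.469, 0.959)
t=5.000: state=(1.388, 1.054)
t=5.500: state=(1.302, 1.138)
t=6.000: state=(1.207, 1.212)
t=6.500: state=(1.101, 1.275)
t=7.000: state=(0.977, 1.327)
t=7.500: state=(0.826, 1.368)
t=8.000: state=(0.630, 1.395)
t=8.500: state=(0.353, 1.405)
t=9.000: state=(-0.076, 1.391)
t=9.500: state=(-0.742, 1.342)
t=10.000: state=(-1.493, 1.246)
t=10.500: state=(-1.884, 1.115)
t=11.000: state=(-1.965, 0.977)
t=11.500: state=(-1.949, 0.845)
t=12.000: state=(-1.911, 0.721)
t=12.500: state=(-1.867, 0.607)
t=13.000: state=(-1.824, 0.501)
t=13.500: state=(-1.780, 0.404)
t=13.560: state=(-1.775, 0.393)

(v, w) = (-1.775, 0.393)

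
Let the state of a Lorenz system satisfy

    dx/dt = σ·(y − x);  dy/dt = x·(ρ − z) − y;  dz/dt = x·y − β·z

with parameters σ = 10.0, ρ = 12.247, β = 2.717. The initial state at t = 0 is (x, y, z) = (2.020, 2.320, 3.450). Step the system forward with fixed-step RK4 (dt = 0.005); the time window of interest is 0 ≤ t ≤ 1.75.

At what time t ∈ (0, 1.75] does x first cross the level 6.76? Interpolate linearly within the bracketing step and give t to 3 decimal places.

t=0.000: state=(2.020, 2.320, 3.450)
step 1 (dt=0.005): k1=(3.000, 15.450, -4.687), k2=(3.311, 15.501, -4.560), k3=(3.305, 15.507, -4.558), k4=(3.610, 15.564, -4.429); state += dt/6·(k1+2k2+2k3+k4)
t=0.005: state=(2.037, 2.398, 3.427)
t=0.010: state=(2.056, 2.476, 3.406)
t=0.015: state=(2.078, 2.555, 3.386)
continuing one RK4 step at a time; state shown every 20 steps (Δt=0.1):
t=0.100: state=(2.834, 4.101, 3.303)
t=0.200: state=(4.533, 6.661, 4.265)
t=0.290: state=(6.715, 9.314, 7.006)
next step: t=0.295: state=(6.845, 9.441, 7.227) — x has crossed 6.76
linear interpolation between t=0.290 (6.71493) and t=0.295 (6.84484) → t≈0.292

t = 0.292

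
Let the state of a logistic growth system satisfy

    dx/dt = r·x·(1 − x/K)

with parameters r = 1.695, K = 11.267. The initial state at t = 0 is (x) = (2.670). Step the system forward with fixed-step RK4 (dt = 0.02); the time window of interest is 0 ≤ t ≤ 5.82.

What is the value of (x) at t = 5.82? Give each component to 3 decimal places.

t=0.000: state=(2.670)
step 1 (dt=0.02): k1=(3.453), k2=(3.484), k3=(3.484), k4=(3.515); state += dt/6·(k1+2k2+2k3+k4)
t=0.020: state=(2.740)
t=0.040: state=(2.811)
t=0.060: state=(2.883)
continuing one RK4 step at a time; state shown every 10 steps (Δt=0.2):
t=0.200: state=(3.420)
t=0.400: state=(4.277)
t=0.600: state=(5.205)
t=0.800: state=(6.158)
t=1.000: state=(7.081)
t=1.200: state=(7.928)
t=1.400: state=(8.666)
t=1.600: state=(9.282)
t=1.800: state=(9.778)
t=2.000: state=(10.164)
t=2.200: state=(10.458)
t=2.400: state=(10.679)
t=2.600: state=(10.841)
t=2.800: state=(10.960)
t=3.000: state=(11.047)
t=3.200: state=(11.109)
t=3.400: state=(11.154)
t=3.600: state=(11.186)
t=3.800: state=(11.209)
t=4.000: state=(11.226)
t=4.200: state=(11.238)
t=4.400: state=(11.246)
t=4.600: state=(11.252)
t=4.800: state=(11.256)
t=5.000: state=(11.259)
t=5.200: state=(11.262)
t=5.400: state=(11.263)
t=5.600: state=(11.264)
t=5.800: state=(11.265)
t=5.820: state=(11.265)

(x) = (11.265)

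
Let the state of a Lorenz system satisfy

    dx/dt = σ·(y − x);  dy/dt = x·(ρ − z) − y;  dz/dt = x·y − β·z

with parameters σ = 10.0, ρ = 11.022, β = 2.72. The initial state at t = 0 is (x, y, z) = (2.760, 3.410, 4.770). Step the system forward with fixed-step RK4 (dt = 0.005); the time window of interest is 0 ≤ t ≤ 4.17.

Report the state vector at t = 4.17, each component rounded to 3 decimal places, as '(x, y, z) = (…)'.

(x, y, z) = (5.433, 5.604, 9.876)

t=0.000: state=(2.760, 3.410, 4.770)
step 1 (dt=0.005): k1=(6.500, 13.846, -3.563), k2=(6.684, 13.937, -3.387), k3=(6.681, 13.939, -3.386), k4=(6.863, 14.032, -3.208); state += dt/6·(k1+2k2+2k3+k4)
t=0.005: state=(2.793, 3.480, 4.753)
t=0.010: state=(2.829, 3.550, 4.738)
t=0.015: state=(2.866, 3.622, 4.725)
continuing one RK4 step at a time; state shown every 40 steps (Δt=0.2):
t=0.200: state=(5.241, 6.930, 6.059)
t=0.400: state=(7.777, 7.883, 12.155)
t=0.600: state=(5.342, 3.620, 12.895)
t=0.800: state=(3.205, 2.846, 9.286)
t=1.000: state=(3.525, 4.120, 7.100)
t=1.200: state=(5.321, 6.399, 7.818)
t=1.400: state=(6.767, 6.807, 11.301)
t=1.600: state=(5.445, 4.447, 11.896)
t=1.800: state=(4.064, 3.793, 9.667)
t=2.000: state=(4.302, 4.750, 8.271)
t=2.200: state=(5.510, 6.135, 9.038)
t=2.400: state=(6.127, 6.003, 11.007)
t=2.600: state=(5.248, 4.687, 11.046)
t=2.800: state=(4.515, 4.407, 9.670)
t=3.000: state=(4.790, 5.123, 8.978)
t=3.200: state=(5.539, 5.854, 9.693)
t=3.400: state=(5.713, 5.551, 10.724)
t=3.600: state=(5.139, 4.833, 10.522)
t=3.800: state=(4.795, 4.786, 9.693)
t=4.000: state=(5.055, 5.284, 9.434)
t=4.170: state=(5.433, 5.604, 9.876)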